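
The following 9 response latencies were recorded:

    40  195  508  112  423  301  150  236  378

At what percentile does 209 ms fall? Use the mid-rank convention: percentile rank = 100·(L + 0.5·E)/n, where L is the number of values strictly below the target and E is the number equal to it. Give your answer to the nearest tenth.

44.4

Sorted: 40, 112, 150, 195, 236, 301, 378, 423, 508.
Count below 209: L = 4; count equal: E = 0; n = 9.
Percentile rank = 100·(4 + 0.5·0)/9 = 100·4/9 = 44.44.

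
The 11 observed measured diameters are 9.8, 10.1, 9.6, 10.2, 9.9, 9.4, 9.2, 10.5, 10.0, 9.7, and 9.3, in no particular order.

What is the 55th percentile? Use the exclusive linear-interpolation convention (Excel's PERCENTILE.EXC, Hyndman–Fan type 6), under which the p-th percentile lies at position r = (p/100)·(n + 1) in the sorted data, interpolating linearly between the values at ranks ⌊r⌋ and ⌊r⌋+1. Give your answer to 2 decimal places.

9.86

Sorted: 9.2, 9.3, 9.4, 9.6, 9.7, 9.8, 9.9, 10.0, 10.1, 10.2, 10.5.
n = 11.
r = (55/100)·(11 + 1) = 6.6.
Rank 6 is 9.8 and rank 7 is 9.9.
Interpolate: 9.8 + 0.6·(9.9 − 9.8) = 9.8 + 0.6·0.1 = 9.86.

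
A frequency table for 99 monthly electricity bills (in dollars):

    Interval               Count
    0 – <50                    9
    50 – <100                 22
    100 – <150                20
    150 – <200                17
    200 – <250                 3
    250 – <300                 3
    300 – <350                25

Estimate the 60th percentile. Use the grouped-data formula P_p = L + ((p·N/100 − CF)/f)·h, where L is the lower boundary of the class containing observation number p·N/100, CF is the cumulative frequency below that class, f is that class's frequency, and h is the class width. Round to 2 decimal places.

174.71

N = 99; target position k = 60/100 · 99 = 59.4.
Cumulative frequencies: 9, 31, 51, 68, 71, 74, 99.
Observation 59.4 falls in the class 150 – <200.
L = 150, CF = 51, f = 17, h = 50.
P60 = 150 + ((59.4 − 51)/17)·50 = 150 + 24.7059 = 174.706.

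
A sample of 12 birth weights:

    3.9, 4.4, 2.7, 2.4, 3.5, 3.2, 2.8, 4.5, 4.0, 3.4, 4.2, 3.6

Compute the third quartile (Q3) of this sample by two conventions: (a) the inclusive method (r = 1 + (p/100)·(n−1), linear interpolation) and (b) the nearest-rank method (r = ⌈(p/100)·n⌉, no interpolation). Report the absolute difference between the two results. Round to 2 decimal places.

Sorted: 2.4, 2.7, 2.8, 3.2, 3.4, 3.5, 3.6, 3.9, 4.0, 4.2, 4.4, 4.5.
n = 12.
(a) r = 9.25; between ranks 9 (4.0) and 10 (4.2): 4.05.
(b) the nearest-rank method: rank 9 → 4.
|4.05 − 4| = 0.05.

0.05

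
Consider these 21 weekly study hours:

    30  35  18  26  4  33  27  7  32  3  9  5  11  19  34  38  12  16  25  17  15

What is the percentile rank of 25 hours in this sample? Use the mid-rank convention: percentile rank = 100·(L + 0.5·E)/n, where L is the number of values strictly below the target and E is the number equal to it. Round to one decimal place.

59.5

Sorted: 3, 4, 5, 7, 9, 11, 12, 15, 16, 17, 18, 19, 25, 26, 27, 30, 32, 33, 34, 35, 38.
Count below 25: L = 12; count equal: E = 1; n = 21.
Percentile rank = 100·(12 + 0.5·1)/21 = 100·12.5/21 = 59.52.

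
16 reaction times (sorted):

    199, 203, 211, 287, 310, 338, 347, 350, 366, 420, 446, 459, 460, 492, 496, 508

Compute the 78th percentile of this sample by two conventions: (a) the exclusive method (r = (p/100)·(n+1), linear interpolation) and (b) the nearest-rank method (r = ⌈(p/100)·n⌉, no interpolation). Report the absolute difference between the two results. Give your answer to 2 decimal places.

n = 16.
(a) r = 13.26; between ranks 13 (460) and 14 (492): 468.32.
(b) the nearest-rank method: rank 13 → 460.
|468.32 − 460| = 8.32.

8.32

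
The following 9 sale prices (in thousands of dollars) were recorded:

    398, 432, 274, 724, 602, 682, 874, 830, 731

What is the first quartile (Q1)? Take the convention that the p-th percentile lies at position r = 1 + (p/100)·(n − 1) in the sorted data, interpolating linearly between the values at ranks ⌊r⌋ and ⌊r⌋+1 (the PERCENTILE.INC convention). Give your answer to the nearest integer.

432

Sorted: 274, 398, 432, 602, 682, 724, 731, 830, 874.
n = 9.
r = 1 + (25/100)·(9 − 1) = 1 + 2 = 3.
r is an integer, so P25 is the value at rank 3: 432.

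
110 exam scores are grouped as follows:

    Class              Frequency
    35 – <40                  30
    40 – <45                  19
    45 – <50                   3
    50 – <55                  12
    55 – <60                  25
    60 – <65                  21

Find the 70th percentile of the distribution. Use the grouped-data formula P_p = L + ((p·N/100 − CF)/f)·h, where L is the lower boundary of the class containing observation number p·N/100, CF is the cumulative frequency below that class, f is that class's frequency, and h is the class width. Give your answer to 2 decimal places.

57.60

N = 110; target position k = 70/100 · 110 = 77.
Cumulative frequencies: 30, 49, 52, 64, 89, 110.
Observation 77 falls in the class 55 – <60.
L = 55, CF = 64, f = 25, h = 5.
P70 = 55 + ((77 − 64)/25)·5 = 55 + 2.6 = 57.6.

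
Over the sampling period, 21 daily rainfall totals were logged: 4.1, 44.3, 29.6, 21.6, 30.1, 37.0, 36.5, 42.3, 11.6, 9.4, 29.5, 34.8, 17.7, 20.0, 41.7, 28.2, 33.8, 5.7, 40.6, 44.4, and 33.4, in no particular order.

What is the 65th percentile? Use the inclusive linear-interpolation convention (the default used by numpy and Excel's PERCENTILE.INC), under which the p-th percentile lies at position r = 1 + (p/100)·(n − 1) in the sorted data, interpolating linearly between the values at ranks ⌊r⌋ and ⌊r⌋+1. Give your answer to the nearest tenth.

Sorted: 4.1, 5.7, 9.4, 11.6, 17.7, 20.0, 21.6, 28.2, 29.5, 29.6, 30.1, 33.4, 33.8, 34.8, 36.5, 37.0, 40.6, 41.7, 42.3, 44.3, 44.4.
n = 21.
r = 1 + (65/100)·(21 − 1) = 1 + 13 = 14.
r is an integer, so P65 is the value at rank 14: 34.8.

34.8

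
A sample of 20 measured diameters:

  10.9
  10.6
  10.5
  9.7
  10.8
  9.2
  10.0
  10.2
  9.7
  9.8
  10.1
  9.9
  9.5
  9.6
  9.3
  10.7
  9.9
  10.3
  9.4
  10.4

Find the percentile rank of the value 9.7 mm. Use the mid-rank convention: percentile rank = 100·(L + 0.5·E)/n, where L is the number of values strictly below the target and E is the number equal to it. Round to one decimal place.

Sorted: 9.2, 9.3, 9.4, 9.5, 9.6, 9.7, 9.7, 9.8, 9.9, 9.9, 10.0, 10.1, 10.2, 10.3, 10.4, 10.5, 10.6, 10.7, 10.8, 10.9.
Count below 9.7: L = 5; count equal: E = 2; n = 20.
Percentile rank = 100·(5 + 0.5·2)/20 = 100·6/20 = 30.

30.0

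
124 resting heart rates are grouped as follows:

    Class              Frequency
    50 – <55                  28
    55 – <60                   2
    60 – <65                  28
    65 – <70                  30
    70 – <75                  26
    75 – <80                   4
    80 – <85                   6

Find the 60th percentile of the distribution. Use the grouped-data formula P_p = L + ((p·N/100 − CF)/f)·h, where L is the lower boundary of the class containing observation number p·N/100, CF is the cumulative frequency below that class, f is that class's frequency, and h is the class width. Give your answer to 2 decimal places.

67.73

N = 124; target position k = 60/100 · 124 = 74.4.
Cumulative frequencies: 28, 30, 58, 88, 114, 118, 124.
Observation 74.4 falls in the class 65 – <70.
L = 65, CF = 58, f = 30, h = 5.
P60 = 65 + ((74.4 − 58)/30)·5 = 65 + 2.73333 = 67.7333.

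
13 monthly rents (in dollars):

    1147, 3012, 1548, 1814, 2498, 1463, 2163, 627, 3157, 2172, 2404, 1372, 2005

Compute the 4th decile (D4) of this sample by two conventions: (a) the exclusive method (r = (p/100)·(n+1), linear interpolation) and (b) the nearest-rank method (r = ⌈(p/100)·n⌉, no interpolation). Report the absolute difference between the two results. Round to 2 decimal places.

Sorted: 627, 1147, 1372, 1463, 1548, 1814, 2005, 2163, 2172, 2404, 2498, 3012, 3157.
n = 13.
(a) r = 5.6; between ranks 5 (1548) and 6 (1814): 1707.6.
(b) the nearest-rank method: rank 6 → 1814.
|1707.6 − 1814| = 106.4.

106.40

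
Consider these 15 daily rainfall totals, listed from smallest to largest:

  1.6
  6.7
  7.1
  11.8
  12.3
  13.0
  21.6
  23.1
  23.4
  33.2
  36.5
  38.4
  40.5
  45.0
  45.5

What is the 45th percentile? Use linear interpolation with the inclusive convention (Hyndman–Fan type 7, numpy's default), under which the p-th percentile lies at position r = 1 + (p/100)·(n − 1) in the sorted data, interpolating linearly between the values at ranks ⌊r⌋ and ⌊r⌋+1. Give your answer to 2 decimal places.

22.05

n = 15.
r = 1 + (45/100)·(15 − 1) = 1 + 6.3 = 7.3.
Rank 7 is 21.6 and rank 8 is 23.1.
Interpolate: 21.6 + 0.3·(23.1 − 21.6) = 21.6 + 0.3·1.5 = 22.05.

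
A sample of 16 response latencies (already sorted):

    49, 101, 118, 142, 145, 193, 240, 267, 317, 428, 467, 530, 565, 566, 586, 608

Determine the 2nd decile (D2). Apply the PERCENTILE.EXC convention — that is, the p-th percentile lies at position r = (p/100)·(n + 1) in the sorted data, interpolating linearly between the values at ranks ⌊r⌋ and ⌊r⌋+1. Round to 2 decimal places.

127.60

n = 16.
r = (20/100)·(16 + 1) = 3.4.
Rank 3 is 118 and rank 4 is 142.
Interpolate: 118 + 0.4·(142 − 118) = 118 + 0.4·24 = 127.6.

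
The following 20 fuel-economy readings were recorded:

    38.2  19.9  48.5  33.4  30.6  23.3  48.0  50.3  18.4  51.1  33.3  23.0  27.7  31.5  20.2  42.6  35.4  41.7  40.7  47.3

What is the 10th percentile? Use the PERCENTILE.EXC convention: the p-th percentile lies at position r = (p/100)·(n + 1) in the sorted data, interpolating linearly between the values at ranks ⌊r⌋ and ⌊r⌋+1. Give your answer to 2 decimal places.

19.93

Sorted: 18.4, 19.9, 20.2, 23.0, 23.3, 27.7, 30.6, 31.5, 33.3, 33.4, 35.4, 38.2, 40.7, 41.7, 42.6, 47.3, 48.0, 48.5, 50.3, 51.1.
n = 20.
r = (10/100)·(20 + 1) = 2.1.
Rank 2 is 19.9 and rank 3 is 20.2.
Interpolate: 19.9 + 0.1·(20.2 − 19.9) = 19.9 + 0.1·0.3 = 19.93.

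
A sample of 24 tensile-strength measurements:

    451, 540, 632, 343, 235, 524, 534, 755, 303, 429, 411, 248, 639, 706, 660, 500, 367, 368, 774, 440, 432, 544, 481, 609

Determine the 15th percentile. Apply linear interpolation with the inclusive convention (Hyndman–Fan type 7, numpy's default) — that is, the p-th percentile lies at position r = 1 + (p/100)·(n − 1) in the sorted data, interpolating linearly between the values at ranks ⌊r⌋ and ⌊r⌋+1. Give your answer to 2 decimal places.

353.80

Sorted: 235, 248, 303, 343, 367, 368, 411, 429, 432, 440, 451, 481, 500, 524, 534, 540, 544, 609, 632, 639, 660, 706, 755, 774.
n = 24.
r = 1 + (15/100)·(24 − 1) = 1 + 3.45 = 4.45.
Rank 4 is 343 and rank 5 is 367.
Interpolate: 343 + 0.45·(367 − 343) = 343 + 0.45·24 = 353.8.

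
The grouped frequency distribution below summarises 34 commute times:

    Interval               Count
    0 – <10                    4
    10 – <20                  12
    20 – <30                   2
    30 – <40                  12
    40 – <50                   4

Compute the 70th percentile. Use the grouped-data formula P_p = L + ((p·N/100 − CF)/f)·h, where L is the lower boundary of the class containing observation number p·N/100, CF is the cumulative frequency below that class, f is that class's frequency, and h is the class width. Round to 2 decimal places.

N = 34; target position k = 70/100 · 34 = 23.8.
Cumulative frequencies: 4, 16, 18, 30, 34.
Observation 23.8 falls in the class 30 – <40.
L = 30, CF = 18, f = 12, h = 10.
P70 = 30 + ((23.8 − 18)/12)·10 = 30 + 4.83333 = 34.8333.

34.83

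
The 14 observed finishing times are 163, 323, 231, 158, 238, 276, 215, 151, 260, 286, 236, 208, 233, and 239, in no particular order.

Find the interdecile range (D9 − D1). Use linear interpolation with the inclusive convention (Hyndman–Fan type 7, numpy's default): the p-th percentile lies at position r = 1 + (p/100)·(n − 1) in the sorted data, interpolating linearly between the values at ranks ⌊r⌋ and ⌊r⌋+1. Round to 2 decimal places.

Sorted: 151, 158, 163, 208, 215, 231, 233, 236, 238, 239, 260, 276, 286, 323.
n = 14.
P10: r = 2.3; ranks 2–3 are 158, 163; interpolating gives 159.5.
P90: r = 12.7; ranks 12–13 are 276, 286; interpolating gives 283.
Difference: 283 − 159.5 = 123.5.

123.50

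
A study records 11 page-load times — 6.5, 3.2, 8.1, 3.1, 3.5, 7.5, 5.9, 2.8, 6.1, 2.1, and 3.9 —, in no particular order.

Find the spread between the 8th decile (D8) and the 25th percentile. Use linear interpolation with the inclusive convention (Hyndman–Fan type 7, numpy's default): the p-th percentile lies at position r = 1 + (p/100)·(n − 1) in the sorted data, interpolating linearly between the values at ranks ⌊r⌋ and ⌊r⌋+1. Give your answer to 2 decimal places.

Sorted: 2.1, 2.8, 3.1, 3.2, 3.5, 3.9, 5.9, 6.1, 6.5, 7.5, 8.1.
n = 11.
P25: r = 3.5; ranks 3–4 are 3.1, 3.2; interpolating gives 3.15.
P80: r = 9 (integer) → 6.5.
Difference: 6.5 − 3.15 = 3.35.

3.35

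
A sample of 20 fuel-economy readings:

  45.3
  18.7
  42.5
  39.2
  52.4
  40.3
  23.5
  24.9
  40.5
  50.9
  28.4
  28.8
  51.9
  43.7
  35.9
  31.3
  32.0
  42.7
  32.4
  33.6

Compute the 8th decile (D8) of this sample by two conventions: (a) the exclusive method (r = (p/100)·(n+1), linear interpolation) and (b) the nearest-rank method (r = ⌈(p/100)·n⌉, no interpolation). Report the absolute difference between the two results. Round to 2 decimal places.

Sorted: 18.7, 23.5, 24.9, 28.4, 28.8, 31.3, 32.0, 32.4, 33.6, 35.9, 39.2, 40.3, 40.5, 42.5, 42.7, 43.7, 45.3, 50.9, 51.9, 52.4.
n = 20.
(a) r = 16.8; between ranks 16 (43.7) and 17 (45.3): 44.98.
(b) the nearest-rank method: rank 16 → 43.7.
|44.98 − 43.7| = 1.28.

1.28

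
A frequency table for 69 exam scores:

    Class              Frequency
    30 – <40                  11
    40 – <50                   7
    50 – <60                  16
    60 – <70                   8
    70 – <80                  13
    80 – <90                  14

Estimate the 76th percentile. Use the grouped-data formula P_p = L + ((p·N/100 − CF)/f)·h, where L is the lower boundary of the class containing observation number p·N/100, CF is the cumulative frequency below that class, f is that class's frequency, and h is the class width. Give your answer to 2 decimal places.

N = 69; target position k = 76/100 · 69 = 52.44.
Cumulative frequencies: 11, 18, 34, 42, 55, 69.
Observation 52.44 falls in the class 70 – <80.
L = 70, CF = 42, f = 13, h = 10.
P76 = 70 + ((52.44 − 42)/13)·10 = 70 + 8.03077 = 78.0308.

78.03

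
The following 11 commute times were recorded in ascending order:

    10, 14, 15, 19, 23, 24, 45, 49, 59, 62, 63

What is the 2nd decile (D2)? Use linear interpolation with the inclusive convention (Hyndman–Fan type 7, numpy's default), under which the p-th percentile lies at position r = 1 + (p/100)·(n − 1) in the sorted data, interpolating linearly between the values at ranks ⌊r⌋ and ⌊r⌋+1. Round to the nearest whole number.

n = 11.
r = 1 + (20/100)·(11 − 1) = 1 + 2 = 3.
r is an integer, so P20 is the value at rank 3: 15.

15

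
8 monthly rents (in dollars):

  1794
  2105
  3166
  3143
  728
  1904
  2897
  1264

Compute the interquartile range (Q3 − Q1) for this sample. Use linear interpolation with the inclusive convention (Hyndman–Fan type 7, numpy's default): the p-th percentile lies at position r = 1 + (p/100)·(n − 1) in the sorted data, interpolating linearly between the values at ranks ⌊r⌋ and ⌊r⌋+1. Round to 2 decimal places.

1297.00

Sorted: 728, 1264, 1794, 1904, 2105, 2897, 3143, 3166.
n = 8.
P25: r = 2.75; ranks 2–3 are 1264, 1794; interpolating gives 1661.5.
P75: r = 6.25; ranks 6–7 are 2897, 3143; interpolating gives 2958.5.
Difference: 2958.5 − 1661.5 = 1297.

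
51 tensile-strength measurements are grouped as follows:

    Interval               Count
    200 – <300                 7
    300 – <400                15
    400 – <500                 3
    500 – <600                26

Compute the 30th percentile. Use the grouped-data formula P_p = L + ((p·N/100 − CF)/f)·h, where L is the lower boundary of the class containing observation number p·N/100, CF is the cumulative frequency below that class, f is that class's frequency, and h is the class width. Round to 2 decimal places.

355.33

N = 51; target position k = 30/100 · 51 = 15.3.
Cumulative frequencies: 7, 22, 25, 51.
Observation 15.3 falls in the class 300 – <400.
L = 300, CF = 7, f = 15, h = 100.
P30 = 300 + ((15.3 − 7)/15)·100 = 300 + 55.3333 = 355.333.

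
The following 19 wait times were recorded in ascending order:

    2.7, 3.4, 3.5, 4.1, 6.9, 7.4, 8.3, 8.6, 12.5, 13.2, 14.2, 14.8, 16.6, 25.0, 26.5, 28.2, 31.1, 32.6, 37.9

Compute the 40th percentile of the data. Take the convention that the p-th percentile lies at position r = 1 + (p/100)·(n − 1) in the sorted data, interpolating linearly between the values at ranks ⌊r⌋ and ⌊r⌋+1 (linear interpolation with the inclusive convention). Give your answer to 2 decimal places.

n = 19.
r = 1 + (40/100)·(19 − 1) = 1 + 7.2 = 8.2.
Rank 8 is 8.6 and rank 9 is 12.5.
Interpolate: 8.6 + 0.2·(12.5 − 8.6) = 8.6 + 0.2·3.9 = 9.38.

9.38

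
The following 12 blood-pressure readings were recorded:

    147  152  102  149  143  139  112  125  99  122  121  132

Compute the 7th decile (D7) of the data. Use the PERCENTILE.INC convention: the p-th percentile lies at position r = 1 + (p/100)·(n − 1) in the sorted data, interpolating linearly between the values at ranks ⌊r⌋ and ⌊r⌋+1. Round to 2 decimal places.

141.80

Sorted: 99, 102, 112, 121, 122, 125, 132, 139, 143, 147, 149, 152.
n = 12.
r = 1 + (70/100)·(12 − 1) = 1 + 7.7 = 8.7.
Rank 8 is 139 and rank 9 is 143.
Interpolate: 139 + 0.7·(143 − 139) = 139 + 0.7·4 = 141.8.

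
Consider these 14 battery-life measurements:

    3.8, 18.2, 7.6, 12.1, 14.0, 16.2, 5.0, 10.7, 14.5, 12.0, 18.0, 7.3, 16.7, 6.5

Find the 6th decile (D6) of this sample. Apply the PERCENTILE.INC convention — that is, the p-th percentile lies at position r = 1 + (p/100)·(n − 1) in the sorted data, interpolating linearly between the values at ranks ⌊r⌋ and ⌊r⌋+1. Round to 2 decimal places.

13.62

Sorted: 3.8, 5.0, 6.5, 7.3, 7.6, 10.7, 12.0, 12.1, 14.0, 14.5, 16.2, 16.7, 18.0, 18.2.
n = 14.
r = 1 + (60/100)·(14 − 1) = 1 + 7.8 = 8.8.
Rank 8 is 12.1 and rank 9 is 14.0.
Interpolate: 12.1 + 0.8·(14.0 − 12.1) = 12.1 + 0.8·1.9 = 13.62.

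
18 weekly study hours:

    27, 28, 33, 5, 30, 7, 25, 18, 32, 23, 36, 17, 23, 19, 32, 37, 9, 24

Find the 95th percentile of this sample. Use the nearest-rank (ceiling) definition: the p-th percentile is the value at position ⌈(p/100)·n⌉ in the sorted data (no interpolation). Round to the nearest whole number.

Sorted: 5, 7, 9, 17, 18, 19, 23, 23, 24, 25, 27, 28, 30, 32, 32, 33, 36, 37.
n = 18.
Position = ⌈95/100 · 18⌉ = ⌈17.1⌉ = 18.
The value at rank 18 is 37.

37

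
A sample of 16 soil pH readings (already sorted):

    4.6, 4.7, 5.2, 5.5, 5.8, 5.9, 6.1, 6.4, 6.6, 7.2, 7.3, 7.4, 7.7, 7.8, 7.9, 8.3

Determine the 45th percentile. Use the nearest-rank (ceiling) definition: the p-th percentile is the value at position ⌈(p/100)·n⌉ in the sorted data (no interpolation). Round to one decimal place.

6.4

n = 16.
Position = ⌈45/100 · 16⌉ = ⌈7.2⌉ = 8.
The value at rank 8 is 6.4.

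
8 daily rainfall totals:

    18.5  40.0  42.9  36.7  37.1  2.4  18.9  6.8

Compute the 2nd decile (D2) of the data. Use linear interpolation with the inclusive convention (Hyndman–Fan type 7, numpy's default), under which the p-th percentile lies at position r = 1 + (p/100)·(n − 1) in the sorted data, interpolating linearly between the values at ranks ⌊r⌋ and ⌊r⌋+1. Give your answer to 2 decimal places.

Sorted: 2.4, 6.8, 18.5, 18.9, 36.7, 37.1, 40.0, 42.9.
n = 8.
r = 1 + (20/100)·(8 − 1) = 1 + 1.4 = 2.4.
Rank 2 is 6.8 and rank 3 is 18.5.
Interpolate: 6.8 + 0.4·(18.5 − 6.8) = 6.8 + 0.4·11.7 = 11.48.

11.48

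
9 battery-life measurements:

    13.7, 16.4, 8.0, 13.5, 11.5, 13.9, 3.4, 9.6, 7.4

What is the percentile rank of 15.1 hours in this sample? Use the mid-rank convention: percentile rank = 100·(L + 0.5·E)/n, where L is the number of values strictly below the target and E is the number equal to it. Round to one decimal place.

88.9

Sorted: 3.4, 7.4, 8.0, 9.6, 11.5, 13.5, 13.7, 13.9, 16.4.
Count below 15.1: L = 8; count equal: E = 0; n = 9.
Percentile rank = 100·(8 + 0.5·0)/9 = 100·8/9 = 88.89.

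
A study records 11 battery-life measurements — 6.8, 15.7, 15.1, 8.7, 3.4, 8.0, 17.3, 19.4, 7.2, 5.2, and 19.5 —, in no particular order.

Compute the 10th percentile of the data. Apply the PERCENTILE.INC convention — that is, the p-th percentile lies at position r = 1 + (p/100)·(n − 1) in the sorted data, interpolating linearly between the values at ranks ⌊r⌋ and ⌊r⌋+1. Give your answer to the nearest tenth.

5.2

Sorted: 3.4, 5.2, 6.8, 7.2, 8.0, 8.7, 15.1, 15.7, 17.3, 19.4, 19.5.
n = 11.
r = 1 + (10/100)·(11 − 1) = 1 + 1 = 2.
r is an integer, so P10 is the value at rank 2: 5.2.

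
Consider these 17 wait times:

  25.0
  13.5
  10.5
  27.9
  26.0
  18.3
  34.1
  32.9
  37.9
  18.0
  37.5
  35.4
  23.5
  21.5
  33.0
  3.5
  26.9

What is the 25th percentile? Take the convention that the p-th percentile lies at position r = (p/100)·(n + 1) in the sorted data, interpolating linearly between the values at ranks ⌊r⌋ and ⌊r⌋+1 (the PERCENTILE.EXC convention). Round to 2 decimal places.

Sorted: 3.5, 10.5, 13.5, 18.0, 18.3, 21.5, 23.5, 25.0, 26.0, 26.9, 27.9, 32.9, 33.0, 34.1, 35.4, 37.5, 37.9.
n = 17.
r = (25/100)·(17 + 1) = 4.5.
Rank 4 is 18.0 and rank 5 is 18.3.
Interpolate: 18.0 + 0.5·(18.3 − 18.0) = 18.0 + 0.5·0.3 = 18.15.

18.15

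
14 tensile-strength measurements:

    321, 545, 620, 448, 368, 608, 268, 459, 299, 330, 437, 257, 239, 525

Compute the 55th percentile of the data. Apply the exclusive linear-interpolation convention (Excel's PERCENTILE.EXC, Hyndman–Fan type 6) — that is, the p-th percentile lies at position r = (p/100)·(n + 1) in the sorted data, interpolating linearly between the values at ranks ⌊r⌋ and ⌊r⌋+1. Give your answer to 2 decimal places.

Sorted: 239, 257, 268, 299, 321, 330, 368, 437, 448, 459, 525, 545, 608, 620.
n = 14.
r = (55/100)·(14 + 1) = 8.25.
Rank 8 is 437 and rank 9 is 448.
Interpolate: 437 + 0.25·(448 − 437) = 437 + 0.25·11 = 439.75.

439.75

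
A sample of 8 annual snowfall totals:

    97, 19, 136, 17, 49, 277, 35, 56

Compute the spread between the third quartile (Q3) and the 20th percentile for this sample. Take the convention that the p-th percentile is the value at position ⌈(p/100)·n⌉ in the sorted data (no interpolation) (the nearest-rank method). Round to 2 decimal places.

Sorted: 17, 19, 35, 49, 56, 97, 136, 277.
n = 8.
P20: rank ⌈20/100·8⌉ = 2 → 19.
P75: rank ⌈75/100·8⌉ = 6 → 97.
Difference: 97 − 19 = 78.

78.00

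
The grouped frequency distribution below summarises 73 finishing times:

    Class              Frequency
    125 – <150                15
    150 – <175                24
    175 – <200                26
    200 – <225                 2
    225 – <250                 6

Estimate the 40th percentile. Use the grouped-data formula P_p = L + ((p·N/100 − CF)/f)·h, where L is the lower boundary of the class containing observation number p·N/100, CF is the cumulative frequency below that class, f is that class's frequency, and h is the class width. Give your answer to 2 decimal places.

164.79

N = 73; target position k = 40/100 · 73 = 29.2.
Cumulative frequencies: 15, 39, 65, 67, 73.
Observation 29.2 falls in the class 150 – <175.
L = 150, CF = 15, f = 24, h = 25.
P40 = 150 + ((29.2 − 15)/24)·25 = 150 + 14.7917 = 164.792.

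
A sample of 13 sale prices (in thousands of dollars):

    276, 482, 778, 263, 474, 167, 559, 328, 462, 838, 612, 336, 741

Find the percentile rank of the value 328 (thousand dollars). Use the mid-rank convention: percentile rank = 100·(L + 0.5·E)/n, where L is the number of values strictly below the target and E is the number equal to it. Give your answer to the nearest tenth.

26.9

Sorted: 167, 263, 276, 328, 336, 462, 474, 482, 559, 612, 741, 778, 838.
Count below 328: L = 3; count equal: E = 1; n = 13.
Percentile rank = 100·(3 + 0.5·1)/13 = 100·3.5/13 = 26.92.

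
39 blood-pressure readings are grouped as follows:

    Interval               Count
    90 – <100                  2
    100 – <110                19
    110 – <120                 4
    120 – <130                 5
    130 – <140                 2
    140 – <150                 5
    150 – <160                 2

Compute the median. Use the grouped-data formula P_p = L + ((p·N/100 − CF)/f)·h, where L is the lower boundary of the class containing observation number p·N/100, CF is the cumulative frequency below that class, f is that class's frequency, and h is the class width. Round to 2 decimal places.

109.21

N = 39; target position k = 50/100 · 39 = 19.5.
Cumulative frequencies: 2, 21, 25, 30, 32, 37, 39.
Observation 19.5 falls in the class 100 – <110.
L = 100, CF = 2, f = 19, h = 10.
P50 = 100 + ((19.5 − 2)/19)·10 = 100 + 9.21053 = 109.211.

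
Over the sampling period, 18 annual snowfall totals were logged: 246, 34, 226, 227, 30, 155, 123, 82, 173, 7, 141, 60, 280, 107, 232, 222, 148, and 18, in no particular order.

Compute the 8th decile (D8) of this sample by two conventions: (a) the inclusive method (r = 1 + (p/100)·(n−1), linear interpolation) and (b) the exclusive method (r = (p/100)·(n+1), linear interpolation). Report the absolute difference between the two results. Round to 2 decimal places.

Sorted: 7, 18, 30, 34, 60, 82, 107, 123, 141, 148, 155, 173, 222, 226, 227, 232, 246, 280.
n = 18.
(a) r = 14.6; between ranks 14 (226) and 15 (227): 226.6.
(b) r = 15.2; between ranks 15 (227) and 16 (232): 228.
|226.6 − 228| = 1.4.

1.40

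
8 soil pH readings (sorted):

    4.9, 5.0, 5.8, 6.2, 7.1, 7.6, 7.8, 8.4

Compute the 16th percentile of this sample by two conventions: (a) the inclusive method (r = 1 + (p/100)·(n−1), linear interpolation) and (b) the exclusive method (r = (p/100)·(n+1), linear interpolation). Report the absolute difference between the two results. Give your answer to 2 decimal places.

0.15

n = 8.
(a) r = 2.12; between ranks 2 (5.0) and 3 (5.8): 5.096.
(b) r = 1.44; between ranks 1 (4.9) and 2 (5.0): 4.944.
|5.096 − 4.944| = 0.152.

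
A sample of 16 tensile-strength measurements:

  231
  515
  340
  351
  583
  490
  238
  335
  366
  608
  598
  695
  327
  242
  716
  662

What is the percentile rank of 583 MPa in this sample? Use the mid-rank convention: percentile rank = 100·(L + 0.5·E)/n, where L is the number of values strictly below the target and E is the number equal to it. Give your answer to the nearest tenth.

65.6

Sorted: 231, 238, 242, 327, 335, 340, 351, 366, 490, 515, 583, 598, 608, 662, 695, 716.
Count below 583: L = 10; count equal: E = 1; n = 16.
Percentile rank = 100·(10 + 0.5·1)/16 = 100·10.5/16 = 65.62.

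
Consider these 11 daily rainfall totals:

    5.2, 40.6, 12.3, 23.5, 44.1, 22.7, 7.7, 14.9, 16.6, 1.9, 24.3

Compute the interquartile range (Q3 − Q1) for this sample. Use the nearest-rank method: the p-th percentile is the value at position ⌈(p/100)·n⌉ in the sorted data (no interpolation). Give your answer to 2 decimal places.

16.60

Sorted: 1.9, 5.2, 7.7, 12.3, 14.9, 16.6, 22.7, 23.5, 24.3, 40.6, 44.1.
n = 11.
P25: rank ⌈25/100·11⌉ = 3 → 7.7.
P75: rank ⌈75/100·11⌉ = 9 → 24.3.
Difference: 24.3 − 7.7 = 16.6.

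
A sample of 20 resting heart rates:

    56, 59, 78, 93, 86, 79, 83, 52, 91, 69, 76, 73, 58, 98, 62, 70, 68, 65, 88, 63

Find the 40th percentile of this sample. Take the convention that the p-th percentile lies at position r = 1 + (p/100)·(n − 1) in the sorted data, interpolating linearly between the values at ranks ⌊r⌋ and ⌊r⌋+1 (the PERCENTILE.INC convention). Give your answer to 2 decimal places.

Sorted: 52, 56, 58, 59, 62, 63, 65, 68, 69, 70, 73, 76, 78, 79, 83, 86, 88, 91, 93, 98.
n = 20.
r = 1 + (40/100)·(20 − 1) = 1 + 7.6 = 8.6.
Rank 8 is 68 and rank 9 is 69.
Interpolate: 68 + 0.6·(69 − 68) = 68 + 0.6·1 = 68.6.

68.60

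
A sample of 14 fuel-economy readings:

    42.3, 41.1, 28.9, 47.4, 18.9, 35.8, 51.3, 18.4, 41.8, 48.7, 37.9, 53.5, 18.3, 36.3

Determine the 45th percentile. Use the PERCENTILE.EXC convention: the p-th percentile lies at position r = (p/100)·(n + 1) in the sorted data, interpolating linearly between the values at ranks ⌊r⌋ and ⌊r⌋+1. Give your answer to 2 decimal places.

Sorted: 18.3, 18.4, 18.9, 28.9, 35.8, 36.3, 37.9, 41.1, 41.8, 42.3, 47.4, 48.7, 51.3, 53.5.
n = 14.
r = (45/100)·(14 + 1) = 6.75.
Rank 6 is 36.3 and rank 7 is 37.9.
Interpolate: 36.3 + 0.75·(37.9 − 36.3) = 36.3 + 0.75·1.6 = 37.5.

37.50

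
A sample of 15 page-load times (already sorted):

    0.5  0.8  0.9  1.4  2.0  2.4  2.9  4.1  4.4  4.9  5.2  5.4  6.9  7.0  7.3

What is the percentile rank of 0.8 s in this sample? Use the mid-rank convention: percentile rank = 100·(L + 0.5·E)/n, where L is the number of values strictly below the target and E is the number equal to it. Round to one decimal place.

10.0

Count below 0.8: L = 1; count equal: E = 1; n = 15.
Percentile rank = 100·(1 + 0.5·1)/15 = 100·1.5/15 = 10.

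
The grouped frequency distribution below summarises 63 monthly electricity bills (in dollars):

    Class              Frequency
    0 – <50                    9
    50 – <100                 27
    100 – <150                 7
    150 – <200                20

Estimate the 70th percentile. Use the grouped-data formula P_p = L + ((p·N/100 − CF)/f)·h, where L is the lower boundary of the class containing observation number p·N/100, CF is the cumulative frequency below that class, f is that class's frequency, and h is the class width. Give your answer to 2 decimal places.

152.75

N = 63; target position k = 70/100 · 63 = 44.1.
Cumulative frequencies: 9, 36, 43, 63.
Observation 44.1 falls in the class 150 – <200.
L = 150, CF = 43, f = 20, h = 50.
P70 = 150 + ((44.1 − 43)/20)·50 = 150 + 2.75 = 152.75.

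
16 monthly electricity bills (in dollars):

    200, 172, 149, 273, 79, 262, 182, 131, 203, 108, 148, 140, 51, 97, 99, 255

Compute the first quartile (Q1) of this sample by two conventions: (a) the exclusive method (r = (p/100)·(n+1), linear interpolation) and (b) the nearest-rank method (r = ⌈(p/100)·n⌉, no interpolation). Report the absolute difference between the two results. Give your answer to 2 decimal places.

2.25

Sorted: 51, 79, 97, 99, 108, 131, 140, 148, 149, 172, 182, 200, 203, 255, 262, 273.
n = 16.
(a) r = 4.25; between ranks 4 (99) and 5 (108): 101.25.
(b) the nearest-rank method: rank 4 → 99.
|101.25 − 99| = 2.25.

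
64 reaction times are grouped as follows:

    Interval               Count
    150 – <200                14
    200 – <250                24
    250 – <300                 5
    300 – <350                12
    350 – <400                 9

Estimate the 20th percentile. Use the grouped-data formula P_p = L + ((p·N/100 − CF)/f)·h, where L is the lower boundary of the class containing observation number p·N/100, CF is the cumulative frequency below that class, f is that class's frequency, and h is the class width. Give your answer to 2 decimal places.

195.71

N = 64; target position k = 20/100 · 64 = 12.8.
Cumulative frequencies: 14, 38, 43, 55, 64.
Observation 12.8 falls in the class 150 – <200.
L = 150, CF = 0, f = 14, h = 50.
P20 = 150 + ((12.8 − 0)/14)·50 = 150 + 45.7143 = 195.714.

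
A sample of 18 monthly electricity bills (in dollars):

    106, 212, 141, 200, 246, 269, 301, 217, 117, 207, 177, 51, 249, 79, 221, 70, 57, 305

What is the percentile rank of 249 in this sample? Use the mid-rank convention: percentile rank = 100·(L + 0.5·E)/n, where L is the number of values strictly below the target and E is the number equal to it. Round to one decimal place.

Sorted: 51, 57, 70, 79, 106, 117, 141, 177, 200, 207, 212, 217, 221, 246, 249, 269, 301, 305.
Count below 249: L = 14; count equal: E = 1; n = 18.
Percentile rank = 100·(14 + 0.5·1)/18 = 100·14.5/18 = 80.56.

80.6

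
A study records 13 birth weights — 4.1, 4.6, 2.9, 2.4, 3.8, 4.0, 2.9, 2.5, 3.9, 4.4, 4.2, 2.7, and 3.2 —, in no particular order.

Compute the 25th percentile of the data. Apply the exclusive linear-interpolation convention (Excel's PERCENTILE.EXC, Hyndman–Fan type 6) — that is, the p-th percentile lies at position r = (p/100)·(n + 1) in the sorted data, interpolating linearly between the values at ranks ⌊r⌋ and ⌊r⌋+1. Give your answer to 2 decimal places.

2.80

Sorted: 2.4, 2.5, 2.7, 2.9, 2.9, 3.2, 3.8, 3.9, 4.0, 4.1, 4.2, 4.4, 4.6.
n = 13.
r = (25/100)·(13 + 1) = 3.5.
Rank 3 is 2.7 and rank 4 is 2.9.
Interpolate: 2.7 + 0.5·(2.9 − 2.7) = 2.7 + 0.5·0.2 = 2.8.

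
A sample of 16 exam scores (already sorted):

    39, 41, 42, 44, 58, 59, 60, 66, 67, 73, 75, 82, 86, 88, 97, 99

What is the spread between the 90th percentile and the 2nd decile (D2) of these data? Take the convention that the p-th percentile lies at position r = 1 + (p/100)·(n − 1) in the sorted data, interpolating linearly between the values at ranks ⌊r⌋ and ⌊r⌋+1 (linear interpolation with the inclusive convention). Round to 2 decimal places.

48.50

n = 16.
P20: r = 4 (integer) → 44.
P90: r = 14.5; ranks 14–15 are 88, 97; interpolating gives 92.5.
Difference: 92.5 − 44 = 48.5.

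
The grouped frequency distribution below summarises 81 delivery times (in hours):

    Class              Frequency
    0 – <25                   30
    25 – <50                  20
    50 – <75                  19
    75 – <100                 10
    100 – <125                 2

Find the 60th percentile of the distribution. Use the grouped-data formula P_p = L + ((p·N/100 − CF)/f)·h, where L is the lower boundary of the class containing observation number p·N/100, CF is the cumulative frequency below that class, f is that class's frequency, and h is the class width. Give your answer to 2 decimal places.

48.25

N = 81; target position k = 60/100 · 81 = 48.6.
Cumulative frequencies: 30, 50, 69, 79, 81.
Observation 48.6 falls in the class 25 – <50.
L = 25, CF = 30, f = 20, h = 25.
P60 = 25 + ((48.6 − 30)/20)·25 = 25 + 23.25 = 48.25.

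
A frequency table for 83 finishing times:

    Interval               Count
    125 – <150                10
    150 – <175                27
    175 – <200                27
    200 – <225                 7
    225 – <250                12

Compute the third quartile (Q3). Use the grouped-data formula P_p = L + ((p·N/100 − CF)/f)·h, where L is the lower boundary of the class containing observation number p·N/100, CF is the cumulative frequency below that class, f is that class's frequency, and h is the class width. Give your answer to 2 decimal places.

N = 83; target position k = 75/100 · 83 = 62.25.
Cumulative frequencies: 10, 37, 64, 71, 83.
Observation 62.25 falls in the class 175 – <200.
L = 175, CF = 37, f = 27, h = 25.
P75 = 175 + ((62.25 − 37)/27)·25 = 175 + 23.3796 = 198.38.

198.38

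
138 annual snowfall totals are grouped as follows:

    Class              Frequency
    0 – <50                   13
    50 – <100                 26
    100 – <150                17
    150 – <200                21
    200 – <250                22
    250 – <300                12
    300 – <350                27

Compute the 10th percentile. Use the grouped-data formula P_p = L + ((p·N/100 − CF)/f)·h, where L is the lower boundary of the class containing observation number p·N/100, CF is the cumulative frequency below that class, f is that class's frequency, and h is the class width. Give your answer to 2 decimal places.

N = 138; target position k = 10/100 · 138 = 13.8.
Cumulative frequencies: 13, 39, 56, 77, 99, 111, 138.
Observation 13.8 falls in the class 50 – <100.
L = 50, CF = 13, f = 26, h = 50.
P10 = 50 + ((13.8 − 13)/26)·50 = 50 + 1.53846 = 51.5385.

51.54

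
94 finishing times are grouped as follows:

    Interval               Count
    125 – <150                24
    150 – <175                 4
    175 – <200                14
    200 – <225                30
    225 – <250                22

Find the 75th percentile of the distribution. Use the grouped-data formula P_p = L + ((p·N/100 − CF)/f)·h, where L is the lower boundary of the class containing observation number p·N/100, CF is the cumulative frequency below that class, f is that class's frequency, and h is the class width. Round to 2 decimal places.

223.75

N = 94; target position k = 75/100 · 94 = 70.5.
Cumulative frequencies: 24, 28, 42, 72, 94.
Observation 70.5 falls in the class 200 – <225.
L = 200, CF = 42, f = 30, h = 25.
P75 = 200 + ((70.5 − 42)/30)·25 = 200 + 23.75 = 223.75.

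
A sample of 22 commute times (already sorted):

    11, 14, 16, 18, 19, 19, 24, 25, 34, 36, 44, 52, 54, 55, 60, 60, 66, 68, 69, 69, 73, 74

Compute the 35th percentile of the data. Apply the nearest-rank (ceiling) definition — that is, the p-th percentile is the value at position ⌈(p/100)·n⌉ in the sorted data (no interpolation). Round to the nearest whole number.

25

n = 22.
Position = ⌈35/100 · 22⌉ = ⌈7.7⌉ = 8.
The value at rank 8 is 25.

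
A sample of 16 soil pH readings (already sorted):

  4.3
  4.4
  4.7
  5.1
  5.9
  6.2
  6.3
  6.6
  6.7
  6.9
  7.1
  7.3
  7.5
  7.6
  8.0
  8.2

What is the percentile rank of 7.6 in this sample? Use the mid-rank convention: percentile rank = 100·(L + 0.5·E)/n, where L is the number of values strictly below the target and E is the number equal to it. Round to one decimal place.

Count below 7.6: L = 13; count equal: E = 1; n = 16.
Percentile rank = 100·(13 + 0.5·1)/16 = 100·13.5/16 = 84.38.

84.4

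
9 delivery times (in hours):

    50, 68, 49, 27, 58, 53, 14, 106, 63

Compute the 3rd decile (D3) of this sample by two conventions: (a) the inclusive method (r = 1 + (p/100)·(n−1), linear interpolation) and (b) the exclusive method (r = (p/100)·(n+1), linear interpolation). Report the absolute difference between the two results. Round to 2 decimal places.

Sorted: 14, 27, 49, 50, 53, 58, 63, 68, 106.
n = 9.
(a) r = 3.4; between ranks 3 (49) and 4 (50): 49.4.
(b) r = 3 → value at rank 3 = 49.
|49.4 − 49| = 0.4.

0.40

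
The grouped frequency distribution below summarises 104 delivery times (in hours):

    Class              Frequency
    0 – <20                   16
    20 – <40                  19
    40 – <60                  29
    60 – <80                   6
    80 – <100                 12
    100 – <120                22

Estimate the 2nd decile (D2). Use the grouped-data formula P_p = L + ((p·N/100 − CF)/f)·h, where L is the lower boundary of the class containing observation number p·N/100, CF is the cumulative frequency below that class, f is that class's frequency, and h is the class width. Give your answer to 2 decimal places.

N = 104; target position k = 20/100 · 104 = 20.8.
Cumulative frequencies: 16, 35, 64, 70, 82, 104.
Observation 20.8 falls in the class 20 – <40.
L = 20, CF = 16, f = 19, h = 20.
P20 = 20 + ((20.8 − 16)/19)·20 = 20 + 5.05263 = 25.0526.

25.05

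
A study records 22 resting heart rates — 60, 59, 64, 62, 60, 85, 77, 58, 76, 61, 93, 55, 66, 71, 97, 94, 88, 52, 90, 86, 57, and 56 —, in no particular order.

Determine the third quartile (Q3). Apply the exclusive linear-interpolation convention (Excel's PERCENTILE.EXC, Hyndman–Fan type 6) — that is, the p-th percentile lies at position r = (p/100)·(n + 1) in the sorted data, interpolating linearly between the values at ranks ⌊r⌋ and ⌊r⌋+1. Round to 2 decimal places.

86.50

Sorted: 52, 55, 56, 57, 58, 59, 60, 60, 61, 62, 64, 66, 71, 76, 77, 85, 86, 88, 90, 93, 94, 97.
n = 22.
r = (75/100)·(22 + 1) = 17.25.
Rank 17 is 86 and rank 18 is 88.
Interpolate: 86 + 0.25·(88 − 86) = 86 + 0.25·2 = 86.5.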